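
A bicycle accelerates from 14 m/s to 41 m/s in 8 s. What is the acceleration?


Given: initial velocity v0 = 14 m/s, final velocity v = 41 m/s, time t = 8 s
Using a = (v - v0) / t
a = (41 - 14) / 8
a = 27 / 8
a = 27/8 m/s^2

27/8 m/s^2


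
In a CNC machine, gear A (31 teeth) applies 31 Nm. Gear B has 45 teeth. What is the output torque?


Given: N1 = 31, N2 = 45, T1 = 31 Nm
Using T2/T1 = N2/N1
T2 = T1 * N2 / N1
T2 = 31 * 45 / 31
T2 = 1395 / 31
T2 = 45 Nm

45 Nm


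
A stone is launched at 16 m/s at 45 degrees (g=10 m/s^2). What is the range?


Given: v0 = 16 m/s, theta = 45 deg, g = 10 m/s^2
sin(2*45) = sin(90) = 1
Using R = v0^2 * sin(2*theta) / g
R = 16^2 * 1 / 10
R = 256 / 10
R = 128/5 m

128/5 m


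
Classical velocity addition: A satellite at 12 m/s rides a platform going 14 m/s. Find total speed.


Given: object velocity = 12 m/s, platform velocity = 14 m/s (same direction)
Using classical velocity addition: v_total = v_object + v_platform
v_total = 12 + 14
v_total = 26 m/s

26 m/s


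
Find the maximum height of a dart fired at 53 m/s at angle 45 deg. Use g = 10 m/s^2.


Given: v0 = 53 m/s, theta = 45 deg, g = 10 m/s^2
sin^2(45) = 1/2
Using H = v0^2 * sin^2(theta) / (2*g)
H = 53^2 * 1/2 / (2*10)
H = 2809 * 1/2 / 20
H = 2809/2 / 20
H = 2809/40 m

2809/40 m


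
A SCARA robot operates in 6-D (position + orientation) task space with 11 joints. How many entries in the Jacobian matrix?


Given: task space dimension = 6, joints = 11
Jacobian is a 6 x 11 matrix
Total entries = rows * columns
Total = 6 * 11
Total = 66

66


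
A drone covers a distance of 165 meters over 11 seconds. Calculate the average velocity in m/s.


Given: distance d = 165 m, time t = 11 s
Using v = d / t
v = 165 / 11
v = 15 m/s

15 m/s


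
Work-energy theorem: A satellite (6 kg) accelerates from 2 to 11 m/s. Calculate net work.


Given: m = 6 kg, v0 = 2 m/s, v = 11 m/s
Using W = (1/2)*m*(v^2 - v0^2)
v^2 = 11^2 = 121
v0^2 = 2^2 = 4
v^2 - v0^2 = 121 - 4 = 117
W = (1/2)*6*117 = 351 J

351 J


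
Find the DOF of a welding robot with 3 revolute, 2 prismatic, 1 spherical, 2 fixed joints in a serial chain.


Given: serial robot with 3 revolute, 2 prismatic, 1 spherical, 2 fixed joints
DOF contribution per joint type: revolute=1, prismatic=1, spherical=3, fixed=0
DOF = 3*1 + 2*1 + 1*3 + 2*0
DOF = 8

8


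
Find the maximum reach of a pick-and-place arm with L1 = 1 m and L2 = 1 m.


Given: L1 = 1 m, L2 = 1 m
For a 2-link planar arm, max reach = L1 + L2 (fully extended)
Max reach = 1 + 1
Max reach = 2 m

2 m


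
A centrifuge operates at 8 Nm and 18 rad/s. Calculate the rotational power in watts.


Given: tau = 8 Nm, omega = 18 rad/s
Using P = tau * omega
P = 8 * 18
P = 144 W

144 W


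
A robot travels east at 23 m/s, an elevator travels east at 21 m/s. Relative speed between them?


Given: v_A = 23 m/s east, v_B = 21 m/s east
Both move in the same direction; relative speed = |v_A - v_B|
|23 - 21| = |2|
= 2 m/s

2 m/s


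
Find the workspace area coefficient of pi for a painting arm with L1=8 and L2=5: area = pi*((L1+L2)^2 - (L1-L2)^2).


Given: L1 = 8, L2 = 5
(L1+L2)^2 = (13)^2 = 169
(L1-L2)^2 = (3)^2 = 9
Difference = 169 - 9 = 160
This equals 4*L1*L2 = 4*8*5 = 160
Workspace area = 160*pi

160


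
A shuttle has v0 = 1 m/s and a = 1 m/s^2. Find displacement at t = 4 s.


Given: v0 = 1 m/s, a = 1 m/s^2, t = 4 s
Using s = v0*t + (1/2)*a*t^2
s = 1*4 + (1/2)*1*4^2
s = 4 + (1/2)*16
s = 4 + 8
s = 12

12 m


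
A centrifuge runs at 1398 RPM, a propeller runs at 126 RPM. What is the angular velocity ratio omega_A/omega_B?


Given: RPM_A = 1398, RPM_B = 126
omega = 2*pi*RPM/60, so omega_A/omega_B = RPM_A / RPM_B
omega_A/omega_B = 1398 / 126
omega_A/omega_B = 233/21

233/21


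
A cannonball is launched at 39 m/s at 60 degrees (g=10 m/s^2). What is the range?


Given: v0 = 39 m/s, theta = 60 deg, g = 10 m/s^2
sin(2*60) = sin(120) = sqrt(3)/2
Using R = v0^2 * sin(2*theta) / g
R = 39^2 * (sqrt(3)/2) / 10
R = 1521 * sqrt(3) / 20
R = 1521/20*sqrt(3) m

1521/20*sqrt(3) m


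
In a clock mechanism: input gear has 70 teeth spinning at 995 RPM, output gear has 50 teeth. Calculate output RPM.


Given: N1 = 70 teeth, w1 = 995 RPM, N2 = 50 teeth
Using N1*w1 = N2*w2
w2 = N1*w1 / N2
w2 = 70*995 / 50
w2 = 69650 / 50
w2 = 1393 RPM

1393 RPM


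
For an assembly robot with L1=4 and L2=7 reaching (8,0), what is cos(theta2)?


Given: L1 = 4, L2 = 7, target (x, y) = (8, 0)
Using cos(theta2) = (x^2 + y^2 - L1^2 - L2^2) / (2*L1*L2)
x^2 + y^2 = 8^2 + 0 = 64
L1^2 + L2^2 = 16 + 49 = 65
Numerator = 64 - 65 = -1
Denominator = 2*4*7 = 56
cos(theta2) = -1/56 = -1/56

-1/56


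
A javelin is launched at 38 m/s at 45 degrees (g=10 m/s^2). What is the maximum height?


Given: v0 = 38 m/s, theta = 45 deg, g = 10 m/s^2
sin^2(45) = 1/2
Using H = v0^2 * sin^2(theta) / (2*g)
H = 38^2 * 1/2 / (2*10)
H = 1444 * 1/2 / 20
H = 722 / 20
H = 361/10 m

361/10 m


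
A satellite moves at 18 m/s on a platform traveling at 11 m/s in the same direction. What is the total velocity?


Given: object velocity = 18 m/s, platform velocity = 11 m/s (same direction)
Using classical velocity addition: v_total = v_object + v_platform
v_total = 18 + 11
v_total = 29 m/s

29 m/s


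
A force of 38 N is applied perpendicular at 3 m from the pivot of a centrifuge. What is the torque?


Given: F = 38 N, r = 3 m, angle = 90 deg (perpendicular)
Using tau = F * r * sin(90)
sin(90) = 1
tau = 38 * 3 * 1
tau = 114 Nm

114 Nm


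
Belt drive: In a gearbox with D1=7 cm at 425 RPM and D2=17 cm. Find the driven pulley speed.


Given: D1 = 7 cm, w1 = 425 RPM, D2 = 17 cm
Using D1*w1 = D2*w2
w2 = D1*w1 / D2
w2 = 7*425 / 17
w2 = 2975 / 17
w2 = 175 RPM

175 RPM


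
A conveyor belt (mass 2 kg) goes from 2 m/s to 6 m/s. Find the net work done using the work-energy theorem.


Given: m = 2 kg, v0 = 2 m/s, v = 6 m/s
Using W = (1/2)*m*(v^2 - v0^2)
v^2 = 6^2 = 36
v0^2 = 2^2 = 4
v^2 - v0^2 = 36 - 4 = 32
W = (1/2)*2*32 = 32 J

32 J


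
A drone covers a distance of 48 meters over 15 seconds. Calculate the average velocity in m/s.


Given: distance d = 48 m, time t = 15 s
Using v = d / t
v = 48 / 15
v = 16/5 m/s

16/5 m/s


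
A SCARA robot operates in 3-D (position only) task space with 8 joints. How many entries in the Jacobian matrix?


Given: task space dimension = 3, joints = 8
Jacobian is a 3 x 8 matrix
Total entries = rows * columns
Total = 3 * 8
Total = 24

24


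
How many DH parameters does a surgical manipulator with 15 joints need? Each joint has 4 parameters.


Given: 15 joints, 4 DH parameters per joint (d, theta, a, alpha)
Total DH parameters = number_of_joints * 4
Total = 15 * 4
Total = 60

60


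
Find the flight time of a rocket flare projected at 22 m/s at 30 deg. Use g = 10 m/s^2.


Given: v0 = 22 m/s, theta = 30 deg, g = 10 m/s^2
sin(30) = 1/2
Using T = 2*v0*sin(theta) / g
T = 2*22*1/2 / 10
T = 22 / 10
T = 11/5 s

11/5 s


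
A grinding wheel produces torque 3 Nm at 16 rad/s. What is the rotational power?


Given: tau = 3 Nm, omega = 16 rad/s
Using P = tau * omega
P = 3 * 16
P = 48 W

48 W


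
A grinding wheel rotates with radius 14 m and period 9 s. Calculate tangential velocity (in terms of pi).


Given: radius r = 14 m, period T = 9 s
Using v = 2*pi*r / T
v = 2*pi*14 / 9
v = 28*pi / 9
v = 28/9*pi m/s

28/9*pi m/s


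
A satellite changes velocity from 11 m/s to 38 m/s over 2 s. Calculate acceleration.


Given: initial velocity v0 = 11 m/s, final velocity v = 38 m/s, time t = 2 s
Using a = (v - v0) / t
a = (38 - 11) / 2
a = 27 / 2
a = 27/2 m/s^2

27/2 m/s^2


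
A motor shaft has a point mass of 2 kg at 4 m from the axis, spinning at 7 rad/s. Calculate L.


Given: m = 2 kg, r = 4 m, omega = 7 rad/s
For a point mass: I = m*r^2
I = 2*4^2 = 2*16 = 32
L = I*omega = 32*7
L = 224 kg*m^2/s

224 kg*m^2/s


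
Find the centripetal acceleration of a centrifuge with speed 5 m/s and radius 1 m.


Given: v = 5 m/s, r = 1 m
Using a_c = v^2 / r
a_c = 5^2 / 1
a_c = 25 / 1
a_c = 25 m/s^2

25 m/s^2


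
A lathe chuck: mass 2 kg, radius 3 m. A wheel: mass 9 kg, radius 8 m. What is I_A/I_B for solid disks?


Given: M1=2 kg, R1=3 m, M2=9 kg, R2=8 m
For a disk: I = (1/2)*M*R^2, so I_A/I_B = (M1*R1^2)/(M2*R2^2)
M1*R1^2 = 2*9 = 18
M2*R2^2 = 9*64 = 576
I_A/I_B = 18/576 = 1/32

1/32


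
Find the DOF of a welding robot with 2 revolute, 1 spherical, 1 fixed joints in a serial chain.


Given: serial robot with 2 revolute, 1 spherical, 1 fixed joints
DOF contribution per joint type: revolute=1, prismatic=1, spherical=3, fixed=0
DOF = 2*1 + 1*3 + 1*0
DOF = 5

5


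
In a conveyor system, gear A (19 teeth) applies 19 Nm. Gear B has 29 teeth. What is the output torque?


Given: N1 = 19, N2 = 29, T1 = 19 Nm
Using T2/T1 = N2/N1
T2 = T1 * N2 / N1
T2 = 19 * 29 / 19
T2 = 551 / 19
T2 = 29 Nm

29 Nm


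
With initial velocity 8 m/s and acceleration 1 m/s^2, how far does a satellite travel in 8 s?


Given: v0 = 8 m/s, a = 1 m/s^2, t = 8 s
Using s = v0*t + (1/2)*a*t^2
s = 8*8 + (1/2)*1*8^2
s = 64 + (1/2)*64
s = 64 + 32
s = 96

96 m


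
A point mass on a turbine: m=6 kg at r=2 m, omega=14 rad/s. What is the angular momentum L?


Given: m = 6 kg, r = 2 m, omega = 14 rad/s
For a point mass: I = m*r^2
I = 6*2^2 = 6*4 = 24
L = I*omega = 24*14
L = 336 kg*m^2/s

336 kg*m^2/s


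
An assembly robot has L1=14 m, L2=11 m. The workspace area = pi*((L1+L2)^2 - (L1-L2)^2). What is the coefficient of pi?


Given: L1 = 14, L2 = 11
(L1+L2)^2 = (25)^2 = 625
(L1-L2)^2 = (3)^2 = 9
Difference = 625 - 9 = 616
This equals 4*L1*L2 = 4*14*11 = 616
Workspace area = 616*pi

616


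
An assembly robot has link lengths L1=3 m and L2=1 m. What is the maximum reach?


Given: L1 = 3 m, L2 = 1 m
For a 2-link planar arm, max reach = L1 + L2 (fully extended)
Max reach = 3 + 1
Max reach = 4 m

4 m


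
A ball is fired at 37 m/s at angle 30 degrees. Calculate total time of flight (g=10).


Given: v0 = 37 m/s, theta = 30 deg, g = 10 m/s^2
sin(30) = 1/2
Using T = 2*v0*sin(theta) / g
T = 2*37*1/2 / 10
T = 37 / 10
T = 37/10 s

37/10 s


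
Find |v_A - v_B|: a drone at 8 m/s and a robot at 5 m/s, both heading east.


Given: v_A = 8 m/s east, v_B = 5 m/s east
Both move in the same direction; relative speed = |v_A - v_B|
|8 - 5| = |3|
= 3 m/s

3 m/s


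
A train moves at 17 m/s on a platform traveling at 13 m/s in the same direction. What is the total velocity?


Given: object velocity = 17 m/s, platform velocity = 13 m/s (same direction)
Using classical velocity addition: v_total = v_object + v_platform
v_total = 17 + 13
v_total = 30 m/s

30 m/s


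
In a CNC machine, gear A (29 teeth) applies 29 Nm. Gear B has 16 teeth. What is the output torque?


Given: N1 = 29, N2 = 16, T1 = 29 Nm
Using T2/T1 = N2/N1
T2 = T1 * N2 / N1
T2 = 29 * 16 / 29
T2 = 464 / 29
T2 = 16 Nm

16 Nm


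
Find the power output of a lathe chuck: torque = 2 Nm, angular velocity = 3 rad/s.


Given: tau = 2 Nm, omega = 3 rad/s
Using P = tau * omega
P = 2 * 3
P = 6 W

6 W


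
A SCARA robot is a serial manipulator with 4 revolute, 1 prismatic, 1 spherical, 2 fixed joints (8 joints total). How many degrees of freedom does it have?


Given: serial robot with 4 revolute, 1 prismatic, 1 spherical, 2 fixed joints
DOF contribution per joint type: revolute=1, prismatic=1, spherical=3, fixed=0
DOF = 4*1 + 1*1 + 1*3 + 2*0
DOF = 8

8


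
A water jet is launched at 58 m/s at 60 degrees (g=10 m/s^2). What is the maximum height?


Given: v0 = 58 m/s, theta = 60 deg, g = 10 m/s^2
sin^2(60) = 3/4
Using H = v0^2 * sin^2(theta) / (2*g)
H = 58^2 * 3/4 / (2*10)
H = 3364 * 3/4 / 20
H = 2523 / 20
H = 2523/20 m

2523/20 m


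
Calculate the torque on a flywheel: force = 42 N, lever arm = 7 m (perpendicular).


Given: F = 42 N, r = 7 m, angle = 90 deg (perpendicular)
Using tau = F * r * sin(90)
sin(90) = 1
tau = 42 * 7 * 1
tau = 294 Nm

294 Nm


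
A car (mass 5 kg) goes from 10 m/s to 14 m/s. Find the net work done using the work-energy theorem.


Given: m = 5 kg, v0 = 10 m/s, v = 14 m/s
Using W = (1/2)*m*(v^2 - v0^2)
v^2 = 14^2 = 196
v0^2 = 10^2 = 100
v^2 - v0^2 = 196 - 100 = 96
W = (1/2)*5*96 = 240 J

240 J


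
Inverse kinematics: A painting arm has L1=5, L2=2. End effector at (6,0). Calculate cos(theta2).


Given: L1 = 5, L2 = 2, target (x, y) = (6, 0)
Using cos(theta2) = (x^2 + y^2 - L1^2 - L2^2) / (2*L1*L2)
x^2 + y^2 = 6^2 + 0 = 36
L1^2 + L2^2 = 25 + 4 = 29
Numerator = 36 - 29 = 7
Denominator = 2*5*2 = 20
cos(theta2) = 7/20 = 7/20

7/20


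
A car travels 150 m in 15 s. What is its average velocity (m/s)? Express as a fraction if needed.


Given: distance d = 150 m, time t = 15 s
Using v = d / t
v = 150 / 15
v = 10 m/s

10 m/s


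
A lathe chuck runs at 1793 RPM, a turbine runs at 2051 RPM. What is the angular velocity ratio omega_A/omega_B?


Given: RPM_A = 1793, RPM_B = 2051
omega = 2*pi*RPM/60, so omega_A/omega_B = RPM_A / RPM_B
omega_A/omega_B = 1793 / 2051
omega_A/omega_B = 1793/2051

1793/2051


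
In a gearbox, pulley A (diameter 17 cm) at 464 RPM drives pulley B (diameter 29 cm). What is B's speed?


Given: D1 = 17 cm, w1 = 464 RPM, D2 = 29 cm
Using D1*w1 = D2*w2
w2 = D1*w1 / D2
w2 = 17*464 / 29
w2 = 7888 / 29
w2 = 272 RPM

272 RPM


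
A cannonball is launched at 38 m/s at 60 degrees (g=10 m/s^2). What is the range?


Given: v0 = 38 m/s, theta = 60 deg, g = 10 m/s^2
sin(2*60) = sin(120) = sqrt(3)/2
Using R = v0^2 * sin(2*theta) / g
R = 38^2 * (sqrt(3)/2) / 10
R = 1444 * sqrt(3) / 20
R = 361/5*sqrt(3) m

361/5*sqrt(3) m


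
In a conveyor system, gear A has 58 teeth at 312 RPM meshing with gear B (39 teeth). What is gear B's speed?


Given: N1 = 58 teeth, w1 = 312 RPM, N2 = 39 teeth
Using N1*w1 = N2*w2
w2 = N1*w1 / N2
w2 = 58*312 / 39
w2 = 18096 / 39
w2 = 464 RPM

464 RPM


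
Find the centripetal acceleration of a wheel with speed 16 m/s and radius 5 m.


Given: v = 16 m/s, r = 5 m
Using a_c = v^2 / r
a_c = 16^2 / 5
a_c = 256 / 5
a_c = 256/5 m/s^2

256/5 m/s^2


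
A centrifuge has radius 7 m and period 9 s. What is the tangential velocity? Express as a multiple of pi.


Given: radius r = 7 m, period T = 9 s
Using v = 2*pi*r / T
v = 2*pi*7 / 9
v = 14*pi / 9
v = 14/9*pi m/s

14/9*pi m/s


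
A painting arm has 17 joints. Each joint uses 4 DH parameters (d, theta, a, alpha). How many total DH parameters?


Given: 17 joints, 4 DH parameters per joint (d, theta, a, alpha)
Total DH parameters = number_of_joints * 4
Total = 17 * 4
Total = 68

68


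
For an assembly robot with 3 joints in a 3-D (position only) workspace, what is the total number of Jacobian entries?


Given: task space dimension = 3, joints = 3
Jacobian is a 3 x 3 matrix
Total entries = rows * columns
Total = 3 * 3
Total = 9

9


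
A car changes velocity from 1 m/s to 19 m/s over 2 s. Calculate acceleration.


Given: initial velocity v0 = 1 m/s, final velocity v = 19 m/s, time t = 2 s
Using a = (v - v0) / t
a = (19 - 1) / 2
a = 18 / 2
a = 9 m/s^2

9 m/s^2


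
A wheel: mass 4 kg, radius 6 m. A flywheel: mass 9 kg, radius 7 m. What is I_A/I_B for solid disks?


Given: M1=4 kg, R1=6 m, M2=9 kg, R2=7 m
For a disk: I = (1/2)*M*R^2, so I_A/I_B = (M1*R1^2)/(M2*R2^2)
M1*R1^2 = 4*36 = 144
M2*R2^2 = 9*49 = 441
I_A/I_B = 144/441 = 16/49

16/49


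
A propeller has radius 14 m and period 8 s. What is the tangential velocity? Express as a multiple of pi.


Given: radius r = 14 m, period T = 8 s
Using v = 2*pi*r / T
v = 2*pi*14 / 8
v = 28*pi / 8
v = 7/2*pi m/s

7/2*pi m/s


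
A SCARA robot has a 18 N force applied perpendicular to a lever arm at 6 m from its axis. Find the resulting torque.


Given: F = 18 N, r = 6 m, angle = 90 deg (perpendicular)
Using tau = F * r * sin(90)
sin(90) = 1
tau = 18 * 6 * 1
tau = 108 Nm

108 Nm


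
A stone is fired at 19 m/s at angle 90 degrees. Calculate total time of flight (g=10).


Given: v0 = 19 m/s, theta = 90 deg, g = 10 m/s^2
sin(90) = 1
Using T = 2*v0*sin(theta) / g
T = 2*19*1 / 10
T = 38 / 10
T = 19/5 s

19/5 s


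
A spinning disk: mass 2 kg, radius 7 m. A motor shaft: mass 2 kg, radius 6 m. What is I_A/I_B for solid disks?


Given: M1=2 kg, R1=7 m, M2=2 kg, R2=6 m
For a disk: I = (1/2)*M*R^2, so I_A/I_B = (M1*R1^2)/(M2*R2^2)
M1*R1^2 = 2*49 = 98
M2*R2^2 = 2*36 = 72
I_A/I_B = 98/72 = 49/36

49/36


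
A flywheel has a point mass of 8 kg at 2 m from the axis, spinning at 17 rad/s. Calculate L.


Given: m = 8 kg, r = 2 m, omega = 17 rad/s
For a point mass: I = m*r^2
I = 8*2^2 = 8*4 = 32
L = I*omega = 32*17
L = 544 kg*m^2/s

544 kg*m^2/s


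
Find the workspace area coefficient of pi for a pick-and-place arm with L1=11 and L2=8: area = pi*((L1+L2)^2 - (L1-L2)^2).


Given: L1 = 11, L2 = 8
(L1+L2)^2 = (19)^2 = 361
(L1-L2)^2 = (3)^2 = 9
Difference = 361 - 9 = 352
This equals 4*L1*L2 = 4*11*8 = 352
Workspace area = 352*pi

352


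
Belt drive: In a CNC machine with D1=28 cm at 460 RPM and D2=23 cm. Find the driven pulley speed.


Given: D1 = 28 cm, w1 = 460 RPM, D2 = 23 cm
Using D1*w1 = D2*w2
w2 = D1*w1 / D2
w2 = 28*460 / 23
w2 = 12880 / 23
w2 = 560 RPM

560 RPM


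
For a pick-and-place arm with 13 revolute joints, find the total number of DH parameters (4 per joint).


Given: 13 joints, 4 DH parameters per joint (d, theta, a, alpha)
Total DH parameters = number_of_joints * 4
Total = 13 * 4
Total = 52

52


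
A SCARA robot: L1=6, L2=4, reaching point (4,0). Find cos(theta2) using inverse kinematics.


Given: L1 = 6, L2 = 4, target (x, y) = (4, 0)
Using cos(theta2) = (x^2 + y^2 - L1^2 - L2^2) / (2*L1*L2)
x^2 + y^2 = 4^2 + 0 = 16
L1^2 + L2^2 = 36 + 16 = 52
Numerator = 16 - 52 = -36
Denominator = 2*6*4 = 48
cos(theta2) = -36/48 = -3/4

-3/4


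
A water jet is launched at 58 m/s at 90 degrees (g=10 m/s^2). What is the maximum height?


Given: v0 = 58 m/s, theta = 90 deg, g = 10 m/s^2
sin^2(90) = 1
Using H = v0^2 * sin^2(theta) / (2*g)
H = 58^2 * 1 / (2*10)
H = 3364 * 1 / 20
H = 3364 / 20
H = 841/5 m

841/5 m


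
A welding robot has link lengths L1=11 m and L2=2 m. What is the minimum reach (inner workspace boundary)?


Given: L1 = 11 m, L2 = 2 m
For a 2-link planar arm, min reach = |L1 - L2| (second link folded back)
Min reach = |11 - 2|
Min reach = 9 m

9 m


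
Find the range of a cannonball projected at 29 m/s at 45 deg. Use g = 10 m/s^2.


Given: v0 = 29 m/s, theta = 45 deg, g = 10 m/s^2
sin(2*45) = sin(90) = 1
Using R = v0^2 * sin(2*theta) / g
R = 29^2 * 1 / 10
R = 841 / 10
R = 841/10 m

841/10 m


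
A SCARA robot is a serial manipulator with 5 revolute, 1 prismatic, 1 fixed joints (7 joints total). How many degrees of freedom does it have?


Given: serial robot with 5 revolute, 1 prismatic, 1 fixed joints
DOF contribution per joint type: revolute=1, prismatic=1, spherical=3, fixed=0
DOF = 5*1 + 1*1 + 1*0
DOF = 6

6


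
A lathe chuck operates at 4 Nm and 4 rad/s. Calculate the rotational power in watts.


Given: tau = 4 Nm, omega = 4 rad/s
Using P = tau * omega
P = 4 * 4
P = 16 W

16 W


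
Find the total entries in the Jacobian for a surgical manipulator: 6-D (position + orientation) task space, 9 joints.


Given: task space dimension = 6, joints = 9
Jacobian is a 6 x 9 matrix
Total entries = rows * columns
Total = 6 * 9
Total = 54

54


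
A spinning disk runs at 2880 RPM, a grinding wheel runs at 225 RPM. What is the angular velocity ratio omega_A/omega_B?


Given: RPM_A = 2880, RPM_B = 225
omega = 2*pi*RPM/60, so omega_A/omega_B = RPM_A / RPM_B
omega_A/omega_B = 2880 / 225
omega_A/omega_B = 64/5

64/5


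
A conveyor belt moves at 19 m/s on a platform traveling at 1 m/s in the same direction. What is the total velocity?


Given: object velocity = 19 m/s, platform velocity = 1 m/s (same direction)
Using classical velocity addition: v_total = v_object + v_platform
v_total = 19 + 1
v_total = 20 m/s

20 m/s


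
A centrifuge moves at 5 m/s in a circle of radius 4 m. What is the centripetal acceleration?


Given: v = 5 m/s, r = 4 m
Using a_c = v^2 / r
a_c = 5^2 / 4
a_c = 25 / 4
a_c = 25/4 m/s^2

25/4 m/s^2


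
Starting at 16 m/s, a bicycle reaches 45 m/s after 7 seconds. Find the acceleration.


Given: initial velocity v0 = 16 m/s, final velocity v = 45 m/s, time t = 7 s
Using a = (v - v0) / t
a = (45 - 16) / 7
a = 29 / 7
a = 29/7 m/s^2

29/7 m/s^2


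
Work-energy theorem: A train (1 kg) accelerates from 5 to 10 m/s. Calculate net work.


Given: m = 1 kg, v0 = 5 m/s, v = 10 m/s
Using W = (1/2)*m*(v^2 - v0^2)
v^2 = 10^2 = 100
v0^2 = 5^2 = 25
v^2 - v0^2 = 100 - 25 = 75
W = (1/2)*1*75 = 75/2 J

75/2 J


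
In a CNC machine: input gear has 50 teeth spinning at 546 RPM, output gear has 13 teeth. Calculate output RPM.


Given: N1 = 50 teeth, w1 = 546 RPM, N2 = 13 teeth
Using N1*w1 = N2*w2
w2 = N1*w1 / N2
w2 = 50*546 / 13
w2 = 27300 / 13
w2 = 2100 RPM

2100 RPM


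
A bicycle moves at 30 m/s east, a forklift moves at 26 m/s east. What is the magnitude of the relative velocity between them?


Given: v_A = 30 m/s east, v_B = 26 m/s east
Both move in the same direction; relative speed = |v_A - v_B|
|30 - 26| = |4|
= 4 m/s

4 m/s


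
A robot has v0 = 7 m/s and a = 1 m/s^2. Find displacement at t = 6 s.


Given: v0 = 7 m/s, a = 1 m/s^2, t = 6 s
Using s = v0*t + (1/2)*a*t^2
s = 7*6 + (1/2)*1*6^2
s = 42 + (1/2)*36
s = 42 + 18
s = 60

60 m


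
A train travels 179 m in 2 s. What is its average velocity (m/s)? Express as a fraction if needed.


Given: distance d = 179 m, time t = 2 s
Using v = d / t
v = 179 / 2
v = 179/2 m/s

179/2 m/s


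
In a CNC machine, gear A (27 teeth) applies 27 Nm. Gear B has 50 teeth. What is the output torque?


Given: N1 = 27, N2 = 50, T1 = 27 Nm
Using T2/T1 = N2/N1
T2 = T1 * N2 / N1
T2 = 27 * 50 / 27
T2 = 1350 / 27
T2 = 50 Nm

50 Nm


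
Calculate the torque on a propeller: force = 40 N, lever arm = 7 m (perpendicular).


Given: F = 40 N, r = 7 m, angle = 90 deg (perpendicular)
Using tau = F * r * sin(90)
sin(90) = 1
tau = 40 * 7 * 1
tau = 280 Nm

280 Nm


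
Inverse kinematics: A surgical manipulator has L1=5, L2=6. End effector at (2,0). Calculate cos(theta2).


Given: L1 = 5, L2 = 6, target (x, y) = (2, 0)
Using cos(theta2) = (x^2 + y^2 - L1^2 - L2^2) / (2*L1*L2)
x^2 + y^2 = 2^2 + 0 = 4
L1^2 + L2^2 = 25 + 36 = 61
Numerator = 4 - 61 = -57
Denominator = 2*5*6 = 60
cos(theta2) = -57/60 = -19/20

-19/20


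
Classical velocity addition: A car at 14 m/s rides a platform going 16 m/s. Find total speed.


Given: object velocity = 14 m/s, platform velocity = 16 m/s (same direction)
Using classical velocity addition: v_total = v_object + v_platform
v_total = 14 + 16
v_total = 30 m/s

30 m/s


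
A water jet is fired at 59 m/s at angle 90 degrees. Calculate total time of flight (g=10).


Given: v0 = 59 m/s, theta = 90 deg, g = 10 m/s^2
sin(90) = 1
Using T = 2*v0*sin(theta) / g
T = 2*59*1 / 10
T = 118 / 10
T = 59/5 s

59/5 s


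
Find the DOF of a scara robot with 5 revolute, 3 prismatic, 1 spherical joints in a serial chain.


Given: serial robot with 5 revolute, 3 prismatic, 1 spherical joints
DOF contribution per joint type: revolute=1, prismatic=1, spherical=3, fixed=0
DOF = 5*1 + 3*1 + 1*3
DOF = 11

11


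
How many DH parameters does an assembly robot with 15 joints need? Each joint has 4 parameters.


Given: 15 joints, 4 DH parameters per joint (d, theta, a, alpha)
Total DH parameters = number_of_joints * 4
Total = 15 * 4
Total = 60

60


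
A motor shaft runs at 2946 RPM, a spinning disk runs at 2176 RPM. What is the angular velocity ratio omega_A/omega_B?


Given: RPM_A = 2946, RPM_B = 2176
omega = 2*pi*RPM/60, so omega_A/omega_B = RPM_A / RPM_B
omega_A/omega_B = 2946 / 2176
omega_A/omega_B = 1473/1088

1473/1088


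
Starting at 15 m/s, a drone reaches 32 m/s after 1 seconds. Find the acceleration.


Given: initial velocity v0 = 15 m/s, final velocity v = 32 m/s, time t = 1 s
Using a = (v - v0) / t
a = (32 - 15) / 1
a = 17 / 1
a = 17 m/s^2

17 m/s^2


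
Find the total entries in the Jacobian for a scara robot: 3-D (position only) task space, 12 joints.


Given: task space dimension = 3, joints = 12
Jacobian is a 3 x 12 matrix
Total entries = rows * columns
Total = 3 * 12
Total = 36

36


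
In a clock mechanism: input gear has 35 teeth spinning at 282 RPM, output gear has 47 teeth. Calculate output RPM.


Given: N1 = 35 teeth, w1 = 282 RPM, N2 = 47 teeth
Using N1*w1 = N2*w2
w2 = N1*w1 / N2
w2 = 35*282 / 47
w2 = 9870 / 47
w2 = 210 RPM

210 RPM


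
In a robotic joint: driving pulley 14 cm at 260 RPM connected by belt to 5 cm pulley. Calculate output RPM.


Given: D1 = 14 cm, w1 = 260 RPM, D2 = 5 cm
Using D1*w1 = D2*w2
w2 = D1*w1 / D2
w2 = 14*260 / 5
w2 = 3640 / 5
w2 = 728 RPM

728 RPM


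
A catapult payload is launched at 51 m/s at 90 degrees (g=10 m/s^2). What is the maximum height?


Given: v0 = 51 m/s, theta = 90 deg, g = 10 m/s^2
sin^2(90) = 1
Using H = v0^2 * sin^2(theta) / (2*g)
H = 51^2 * 1 / (2*10)
H = 2601 * 1 / 20
H = 2601 / 20
H = 2601/20 m

2601/20 m


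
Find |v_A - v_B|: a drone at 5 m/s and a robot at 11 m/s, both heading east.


Given: v_A = 5 m/s east, v_B = 11 m/s east
Both move in the same direction; relative speed = |v_A - v_B|
|5 - 11| = |-6|
= 6 m/s

6 m/s


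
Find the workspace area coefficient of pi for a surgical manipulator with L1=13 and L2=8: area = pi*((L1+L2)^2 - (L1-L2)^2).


Given: L1 = 13, L2 = 8
(L1+L2)^2 = (21)^2 = 441
(L1-L2)^2 = (5)^2 = 25
Difference = 441 - 25 = 416
This equals 4*L1*L2 = 4*13*8 = 416
Workspace area = 416*pi

416


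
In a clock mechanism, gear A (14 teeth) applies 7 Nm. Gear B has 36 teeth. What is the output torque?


Given: N1 = 14, N2 = 36, T1 = 7 Nm
Using T2/T1 = N2/N1
T2 = T1 * N2 / N1
T2 = 7 * 36 / 14
T2 = 252 / 14
T2 = 18 Nm

18 Nm


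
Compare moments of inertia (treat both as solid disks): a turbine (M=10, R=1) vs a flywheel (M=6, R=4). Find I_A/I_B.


Given: M1=10 kg, R1=1 m, M2=6 kg, R2=4 m
For a disk: I = (1/2)*M*R^2, so I_A/I_B = (M1*R1^2)/(M2*R2^2)
M1*R1^2 = 10*1 = 10
M2*R2^2 = 6*16 = 96
I_A/I_B = 10/96 = 5/48

5/48


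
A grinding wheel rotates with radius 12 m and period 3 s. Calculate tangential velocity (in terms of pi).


Given: radius r = 12 m, period T = 3 s
Using v = 2*pi*r / T
v = 2*pi*12 / 3
v = 24*pi / 3
v = 8*pi m/s

8*pi m/s


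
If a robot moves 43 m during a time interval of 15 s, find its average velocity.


Given: distance d = 43 m, time t = 15 s
Using v = d / t
v = 43 / 15
v = 43/15 m/s

43/15 m/s


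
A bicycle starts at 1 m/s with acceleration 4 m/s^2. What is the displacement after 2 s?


Given: v0 = 1 m/s, a = 4 m/s^2, t = 2 s
Using s = v0*t + (1/2)*a*t^2
s = 1*2 + (1/2)*4*2^2
s = 2 + (1/2)*16
s = 2 + 8
s = 10

10 m


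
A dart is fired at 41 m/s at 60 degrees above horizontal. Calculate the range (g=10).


Given: v0 = 41 m/s, theta = 60 deg, g = 10 m/s^2
sin(2*60) = sin(120) = sqrt(3)/2
Using R = v0^2 * sin(2*theta) / g
R = 41^2 * (sqrt(3)/2) / 10
R = 1681 * sqrt(3) / 20
R = 1681/20*sqrt(3) m

1681/20*sqrt(3) m


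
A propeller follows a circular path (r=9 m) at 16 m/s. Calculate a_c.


Given: v = 16 m/s, r = 9 m
Using a_c = v^2 / r
a_c = 16^2 / 9
a_c = 256 / 9
a_c = 256/9 m/s^2

256/9 m/s^2


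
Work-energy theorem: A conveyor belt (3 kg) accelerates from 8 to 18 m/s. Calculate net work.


Given: m = 3 kg, v0 = 8 m/s, v = 18 m/s
Using W = (1/2)*m*(v^2 - v0^2)
v^2 = 18^2 = 324
v0^2 = 8^2 = 64
v^2 - v0^2 = 324 - 64 = 260
W = (1/2)*3*260 = 390 J

390 J


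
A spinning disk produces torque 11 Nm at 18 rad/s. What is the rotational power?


Given: tau = 11 Nm, omega = 18 rad/s
Using P = tau * omega
P = 11 * 18
P = 198 W

198 W


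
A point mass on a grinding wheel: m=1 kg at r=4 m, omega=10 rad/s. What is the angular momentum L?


Given: m = 1 kg, r = 4 m, omega = 10 rad/s
For a point mass: I = m*r^2
I = 1*4^2 = 1*16 = 16
L = I*omega = 16*10
L = 160 kg*m^2/s

160 kg*m^2/s


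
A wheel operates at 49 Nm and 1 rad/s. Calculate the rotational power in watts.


Given: tau = 49 Nm, omega = 1 rad/s
Using P = tau * omega
P = 49 * 1
P = 49 W

49 W


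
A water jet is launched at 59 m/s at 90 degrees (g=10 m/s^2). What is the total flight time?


Given: v0 = 59 m/s, theta = 90 deg, g = 10 m/s^2
sin(90) = 1
Using T = 2*v0*sin(theta) / g
T = 2*59*1 / 10
T = 118 / 10
T = 59/5 s

59/5 s


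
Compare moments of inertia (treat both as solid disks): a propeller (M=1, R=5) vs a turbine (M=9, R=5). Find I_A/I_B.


Given: M1=1 kg, R1=5 m, M2=9 kg, R2=5 m
For a disk: I = (1/2)*M*R^2, so I_A/I_B = (M1*R1^2)/(M2*R2^2)
M1*R1^2 = 1*25 = 25
M2*R2^2 = 9*25 = 225
I_A/I_B = 25/225 = 1/9

1/9


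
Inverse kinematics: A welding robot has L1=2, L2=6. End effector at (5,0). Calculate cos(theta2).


Given: L1 = 2, L2 = 6, target (x, y) = (5, 0)
Using cos(theta2) = (x^2 + y^2 - L1^2 - L2^2) / (2*L1*L2)
x^2 + y^2 = 5^2 + 0 = 25
L1^2 + L2^2 = 4 + 36 = 40
Numerator = 25 - 40 = -15
Denominator = 2*2*6 = 24
cos(theta2) = -15/24 = -5/8

-5/8


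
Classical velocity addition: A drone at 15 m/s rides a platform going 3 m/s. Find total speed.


Given: object velocity = 15 m/s, platform velocity = 3 m/s (same direction)
Using classical velocity addition: v_total = v_object + v_platform
v_total = 15 + 3
v_total = 18 m/s

18 m/s


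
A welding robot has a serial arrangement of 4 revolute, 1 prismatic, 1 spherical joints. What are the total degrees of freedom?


Given: serial robot with 4 revolute, 1 prismatic, 1 spherical joints
DOF contribution per joint type: revolute=1, prismatic=1, spherical=3, fixed=0
DOF = 4*1 + 1*1 + 1*3
DOF = 8

8


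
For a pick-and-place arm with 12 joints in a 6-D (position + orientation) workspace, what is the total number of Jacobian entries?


Given: task space dimension = 6, joints = 12
Jacobian is a 6 x 12 matrix
Total entries = rows * columns
Total = 6 * 12
Total = 72

72


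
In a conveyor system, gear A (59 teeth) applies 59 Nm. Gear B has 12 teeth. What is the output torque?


Given: N1 = 59, N2 = 12, T1 = 59 Nm
Using T2/T1 = N2/N1
T2 = T1 * N2 / N1
T2 = 59 * 12 / 59
T2 = 708 / 59
T2 = 12 Nm

12 Nm


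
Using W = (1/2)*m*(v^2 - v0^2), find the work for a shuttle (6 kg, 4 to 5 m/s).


Given: m = 6 kg, v0 = 4 m/s, v = 5 m/s
Using W = (1/2)*m*(v^2 - v0^2)
v^2 = 5^2 = 25
v0^2 = 4^2 = 16
v^2 - v0^2 = 25 - 16 = 9
W = (1/2)*6*9 = 27 J

27 J


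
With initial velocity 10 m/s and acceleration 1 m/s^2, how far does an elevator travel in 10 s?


Given: v0 = 10 m/s, a = 1 m/s^2, t = 10 s
Using s = v0*t + (1/2)*a*t^2
s = 10*10 + (1/2)*1*10^2
s = 100 + (1/2)*100
s = 100 + 50
s = 150

150 m


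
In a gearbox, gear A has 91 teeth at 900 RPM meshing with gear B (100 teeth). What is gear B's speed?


Given: N1 = 91 teeth, w1 = 900 RPM, N2 = 100 teeth
Using N1*w1 = N2*w2
w2 = N1*w1 / N2
w2 = 91*900 / 100
w2 = 81900 / 100
w2 = 819 RPM

819 RPM


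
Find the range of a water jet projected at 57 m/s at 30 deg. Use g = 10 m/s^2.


Given: v0 = 57 m/s, theta = 30 deg, g = 10 m/s^2
sin(2*30) = sin(60) = sqrt(3)/2
Using R = v0^2 * sin(2*theta) / g
R = 57^2 * (sqrt(3)/2) / 10
R = 3249 * sqrt(3) / 20
R = 3249/20*sqrt(3) m

3249/20*sqrt(3) m


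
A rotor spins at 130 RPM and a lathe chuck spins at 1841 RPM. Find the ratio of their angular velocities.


Given: RPM_A = 130, RPM_B = 1841
omega = 2*pi*RPM/60, so omega_A/omega_B = RPM_A / RPM_B
omega_A/omega_B = 130 / 1841
omega_A/omega_B = 130/1841

130/1841


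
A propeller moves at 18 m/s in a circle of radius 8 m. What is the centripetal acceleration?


Given: v = 18 m/s, r = 8 m
Using a_c = v^2 / r
a_c = 18^2 / 8
a_c = 324 / 8
a_c = 81/2 m/s^2

81/2 m/s^2


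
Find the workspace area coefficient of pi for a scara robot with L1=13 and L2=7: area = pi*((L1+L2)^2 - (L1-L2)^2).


Given: L1 = 13, L2 = 7
(L1+L2)^2 = (20)^2 = 400
(L1-L2)^2 = (6)^2 = 36
Difference = 400 - 36 = 364
This equals 4*L1*L2 = 4*13*7 = 364
Workspace area = 364*pi

364


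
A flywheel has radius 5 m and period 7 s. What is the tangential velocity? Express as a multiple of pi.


Given: radius r = 5 m, period T = 7 s
Using v = 2*pi*r / T
v = 2*pi*5 / 7
v = 10*pi / 7
v = 10/7*pi m/s

10/7*pi m/s


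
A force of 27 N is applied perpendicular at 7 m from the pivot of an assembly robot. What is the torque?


Given: F = 27 N, r = 7 m, angle = 90 deg (perpendicular)
Using tau = F * r * sin(90)
sin(90) = 1
tau = 27 * 7 * 1
tau = 189 Nm

189 Nm


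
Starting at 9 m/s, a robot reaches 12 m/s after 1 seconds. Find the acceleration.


Given: initial velocity v0 = 9 m/s, final velocity v = 12 m/s, time t = 1 s
Using a = (v - v0) / t
a = (12 - 9) / 1
a = 3 / 1
a = 3 m/s^2

3 m/s^2


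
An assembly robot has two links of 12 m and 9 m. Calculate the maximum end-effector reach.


Given: L1 = 12 m, L2 = 9 m
For a 2-link planar arm, max reach = L1 + L2 (fully extended)
Max reach = 12 + 9
Max reach = 21 m

21 m


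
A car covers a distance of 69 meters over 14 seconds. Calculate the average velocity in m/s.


Given: distance d = 69 m, time t = 14 s
Using v = d / t
v = 69 / 14
v = 69/14 m/s

69/14 m/s


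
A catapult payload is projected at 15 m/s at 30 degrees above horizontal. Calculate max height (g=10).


Given: v0 = 15 m/s, theta = 30 deg, g = 10 m/s^2
sin^2(30) = 1/4
Using H = v0^2 * sin^2(theta) / (2*g)
H = 15^2 * 1/4 / (2*10)
H = 225 * 1/4 / 20
H = 225/4 / 20
H = 45/16 m

45/16 m


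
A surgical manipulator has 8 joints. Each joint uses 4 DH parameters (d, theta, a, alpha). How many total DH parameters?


Given: 8 joints, 4 DH parameters per joint (d, theta, a, alpha)
Total DH parameters = number_of_joints * 4
Total = 8 * 4
Total = 32

32


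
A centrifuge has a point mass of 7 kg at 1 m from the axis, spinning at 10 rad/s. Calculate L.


Given: m = 7 kg, r = 1 m, omega = 10 rad/s
For a point mass: I = m*r^2
I = 7*1^2 = 7*1 = 7
L = I*omega = 7*10
L = 70 kg*m^2/s

70 kg*m^2/s


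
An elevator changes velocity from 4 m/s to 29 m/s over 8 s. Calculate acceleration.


Given: initial velocity v0 = 4 m/s, final velocity v = 29 m/s, time t = 8 s
Using a = (v - v0) / t
a = (29 - 4) / 8
a = 25 / 8
a = 25/8 m/s^2

25/8 m/s^2


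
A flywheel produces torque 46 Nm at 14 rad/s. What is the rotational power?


Given: tau = 46 Nm, omega = 14 rad/s
Using P = tau * omega
P = 46 * 14
P = 644 W

644 W


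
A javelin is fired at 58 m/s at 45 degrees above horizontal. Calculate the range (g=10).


Given: v0 = 58 m/s, theta = 45 deg, g = 10 m/s^2
sin(2*45) = sin(90) = 1
Using R = v0^2 * sin(2*theta) / g
R = 58^2 * 1 / 10
R = 3364 / 10
R = 1682/5 m

1682/5 m


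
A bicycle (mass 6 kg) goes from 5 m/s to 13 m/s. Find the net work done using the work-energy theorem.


Given: m = 6 kg, v0 = 5 m/s, v = 13 m/s
Using W = (1/2)*m*(v^2 - v0^2)
v^2 = 13^2 = 169
v0^2 = 5^2 = 25
v^2 - v0^2 = 169 - 25 = 144
W = (1/2)*6*144 = 432 J

432 J


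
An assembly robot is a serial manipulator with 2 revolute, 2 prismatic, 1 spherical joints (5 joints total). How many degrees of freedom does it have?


Given: serial robot with 2 revolute, 2 prismatic, 1 spherical joints
DOF contribution per joint type: revolute=1, prismatic=1, spherical=3, fixed=0
DOF = 2*1 + 2*1 + 1*3
DOF = 7

7


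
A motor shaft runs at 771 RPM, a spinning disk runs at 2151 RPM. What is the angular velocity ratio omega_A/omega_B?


Given: RPM_A = 771, RPM_B = 2151
omega = 2*pi*RPM/60, so omega_A/omega_B = RPM_A / RPM_B
omega_A/omega_B = 771 / 2151
omega_A/omega_B = 257/717

257/717


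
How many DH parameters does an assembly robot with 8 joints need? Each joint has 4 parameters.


Given: 8 joints, 4 DH parameters per joint (d, theta, a, alpha)
Total DH parameters = number_of_joints * 4
Total = 8 * 4
Total = 32

32


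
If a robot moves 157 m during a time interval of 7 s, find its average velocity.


Given: distance d = 157 m, time t = 7 s
Using v = d / t
v = 157 / 7
v = 157/7 m/s

157/7 m/s


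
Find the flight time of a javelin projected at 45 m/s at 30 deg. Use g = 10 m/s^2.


Given: v0 = 45 m/s, theta = 30 deg, g = 10 m/s^2
sin(30) = 1/2
Using T = 2*v0*sin(theta) / g
T = 2*45*1/2 / 10
T = 45 / 10
T = 9/2 s

9/2 s


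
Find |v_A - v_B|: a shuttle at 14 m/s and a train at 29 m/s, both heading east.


Given: v_A = 14 m/s east, v_B = 29 m/s east
Both move in the same direction; relative speed = |v_A - v_B|
|14 - 29| = |-15|
= 15 m/s

15 m/s


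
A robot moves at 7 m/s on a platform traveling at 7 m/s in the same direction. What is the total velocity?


Given: object velocity = 7 m/s, platform velocity = 7 m/s (same direction)
Using classical velocity addition: v_total = v_object + v_platform
v_total = 7 + 7
v_total = 14 m/s

14 m/s


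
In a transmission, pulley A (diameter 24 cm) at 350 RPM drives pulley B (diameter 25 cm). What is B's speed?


Given: D1 = 24 cm, w1 = 350 RPM, D2 = 25 cm
Using D1*w1 = D2*w2
w2 = D1*w1 / D2
w2 = 24*350 / 25
w2 = 8400 / 25
w2 = 336 RPM

336 RPM


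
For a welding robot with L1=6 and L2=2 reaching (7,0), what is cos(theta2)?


Given: L1 = 6, L2 = 2, target (x, y) = (7, 0)
Using cos(theta2) = (x^2 + y^2 - L1^2 - L2^2) / (2*L1*L2)
x^2 + y^2 = 7^2 + 0 = 49
L1^2 + L2^2 = 36 + 4 = 40
Numerator = 49 - 40 = 9
Denominator = 2*6*2 = 24
cos(theta2) = 9/24 = 3/8

3/8


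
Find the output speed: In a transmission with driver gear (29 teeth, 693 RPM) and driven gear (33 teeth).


Given: N1 = 29 teeth, w1 = 693 RPM, N2 = 33 teeth
Using N1*w1 = N2*w2
w2 = N1*w1 / N2
w2 = 29*693 / 33
w2 = 20097 / 33
w2 = 609 RPM

609 RPM


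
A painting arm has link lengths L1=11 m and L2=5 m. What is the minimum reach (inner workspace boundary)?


Given: L1 = 11 m, L2 = 5 m
For a 2-link planar arm, min reach = |L1 - L2| (second link folded back)
Min reach = |11 - 5|
Min reach = 6 m

6 m


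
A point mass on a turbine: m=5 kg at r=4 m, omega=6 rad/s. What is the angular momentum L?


Given: m = 5 kg, r = 4 m, omega = 6 rad/s
For a point mass: I = m*r^2
I = 5*4^2 = 5*16 = 80
L = I*omega = 80*6
L = 480 kg*m^2/s

480 kg*m^2/s


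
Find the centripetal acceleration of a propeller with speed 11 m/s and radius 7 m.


Given: v = 11 m/s, r = 7 m
Using a_c = v^2 / r
a_c = 11^2 / 7
a_c = 121 / 7
a_c = 121/7 m/s^2

121/7 m/s^2


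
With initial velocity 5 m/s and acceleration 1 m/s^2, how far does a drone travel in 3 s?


Given: v0 = 5 m/s, a = 1 m/s^2, t = 3 s
Using s = v0*t + (1/2)*a*t^2
s = 5*3 + (1/2)*1*3^2
s = 15 + (1/2)*9
s = 15 + 9/2
s = 39/2

39/2 m


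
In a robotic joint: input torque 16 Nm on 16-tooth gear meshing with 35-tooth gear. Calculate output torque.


Given: N1 = 16, N2 = 35, T1 = 16 Nm
Using T2/T1 = N2/N1
T2 = T1 * N2 / N1
T2 = 16 * 35 / 16
T2 = 560 / 16
T2 = 35 Nm

35 Nm


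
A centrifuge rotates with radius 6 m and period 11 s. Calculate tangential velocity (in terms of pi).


Given: radius r = 6 m, period T = 11 s
Using v = 2*pi*r / T
v = 2*pi*6 / 11
v = 12*pi / 11
v = 12/11*pi m/s

12/11*pi m/s


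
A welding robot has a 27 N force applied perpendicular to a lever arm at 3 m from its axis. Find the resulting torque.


Given: F = 27 N, r = 3 m, angle = 90 deg (perpendicular)
Using tau = F * r * sin(90)
sin(90) = 1
tau = 27 * 3 * 1
tau = 81 Nm

81 Nm


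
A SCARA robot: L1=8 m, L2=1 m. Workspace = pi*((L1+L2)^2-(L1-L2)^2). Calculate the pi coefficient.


Given: L1 = 8, L2 = 1
(L1+L2)^2 = (9)^2 = 81
(L1-L2)^2 = (7)^2 = 49
Difference = 81 - 49 = 32
This equals 4*L1*L2 = 4*8*1 = 32
Workspace area = 32*pi

32


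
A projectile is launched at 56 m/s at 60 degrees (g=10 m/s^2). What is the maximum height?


Given: v0 = 56 m/s, theta = 60 deg, g = 10 m/s^2
sin^2(60) = 3/4
Using H = v0^2 * sin^2(theta) / (2*g)
H = 56^2 * 3/4 / (2*10)
H = 3136 * 3/4 / 20
H = 2352 / 20
H = 588/5 m

588/5 m
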